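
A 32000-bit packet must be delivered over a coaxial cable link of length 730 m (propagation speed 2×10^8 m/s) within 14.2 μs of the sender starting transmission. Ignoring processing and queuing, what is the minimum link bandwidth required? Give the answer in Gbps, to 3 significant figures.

Propagation delay = 730 / 200000000 = 3.65 μs.
Transmission budget = 14.2 − 3.65 = 10.55 μs.
R ≥ L / t_tx = 32000 bits / 1.055e-05 s = 3.03 Gbps.

3.03 Gbps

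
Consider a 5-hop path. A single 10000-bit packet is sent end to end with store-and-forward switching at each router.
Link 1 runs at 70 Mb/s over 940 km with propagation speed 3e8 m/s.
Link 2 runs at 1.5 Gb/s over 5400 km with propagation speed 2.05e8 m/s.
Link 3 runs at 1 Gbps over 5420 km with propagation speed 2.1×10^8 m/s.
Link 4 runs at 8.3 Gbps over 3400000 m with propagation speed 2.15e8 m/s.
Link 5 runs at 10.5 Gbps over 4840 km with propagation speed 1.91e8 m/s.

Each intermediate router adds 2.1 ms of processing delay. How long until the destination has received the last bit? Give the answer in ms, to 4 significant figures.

Transmission delays (L/R per hop): 0.142857, 0.00666667, 0.01, 0.00120482, 0.000952381 ms; sum = 0.161681 ms.
Propagation delays (d/s per hop): 3.13333, 26.3415, 25.8095, 15.814, 25.3403 ms; sum = 96.4386 ms.
Processing at 4 router(s): 4 × 2.1 ms = 8.4 ms.
End-to-end = 105.0 ms.

105.0 ms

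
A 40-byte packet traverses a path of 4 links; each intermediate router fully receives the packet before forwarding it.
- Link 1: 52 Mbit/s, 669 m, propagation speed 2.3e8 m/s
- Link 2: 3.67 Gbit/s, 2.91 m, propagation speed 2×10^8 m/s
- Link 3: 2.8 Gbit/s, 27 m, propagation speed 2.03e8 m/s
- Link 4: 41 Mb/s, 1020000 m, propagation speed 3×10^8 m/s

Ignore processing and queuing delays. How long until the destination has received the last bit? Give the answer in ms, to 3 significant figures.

3.42 ms

L = 40 × 8 = 320 bits.
Transmission delays (L/R per hop): 0.00615385, 8.71935e-05, 0.000114286, 0.00780488 ms; sum = 0.0141602 ms.
Propagation delays (d/s per hop): 0.0029087, 1.455e-05, 0.000133005, 3.4 ms; sum = 3.40306 ms.
End-to-end = 3.42 ms.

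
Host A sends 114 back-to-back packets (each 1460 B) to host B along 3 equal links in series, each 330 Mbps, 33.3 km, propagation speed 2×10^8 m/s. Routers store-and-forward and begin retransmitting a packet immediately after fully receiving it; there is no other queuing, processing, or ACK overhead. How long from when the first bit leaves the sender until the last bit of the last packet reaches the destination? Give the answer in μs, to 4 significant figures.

Per-hop transmission t_tx = L/R = 11680/330000000 = 35.3939 μs.
Per-hop propagation t_prop = 33300/200000000 = 166.5 μs.
Pipeline fill: first packet needs 3·t_tx to clear all hops; remaining 113 packets each add one t_tx.
Total = (3+114-1)·t_tx + 3·t_prop = 116·35.3939 + 3·166.5 = 4605 μs.

4605 μs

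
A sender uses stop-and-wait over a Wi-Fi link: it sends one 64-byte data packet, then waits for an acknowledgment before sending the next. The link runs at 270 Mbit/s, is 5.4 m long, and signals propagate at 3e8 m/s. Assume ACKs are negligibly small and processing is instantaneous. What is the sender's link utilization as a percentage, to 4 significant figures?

98.14 %

t_tx = L/R = 512/270000000 = 1.8963e-06 s.
t_prop = 5.4/300000000 = 1.8e-08 s; RTT = 3.6e-08 s.
Cycle = t_tx + RTT = 1.9323e-06 s.
Utilization = t_tx / cycle = 1.8963e-06/1.9323e-06 = 98.14 %.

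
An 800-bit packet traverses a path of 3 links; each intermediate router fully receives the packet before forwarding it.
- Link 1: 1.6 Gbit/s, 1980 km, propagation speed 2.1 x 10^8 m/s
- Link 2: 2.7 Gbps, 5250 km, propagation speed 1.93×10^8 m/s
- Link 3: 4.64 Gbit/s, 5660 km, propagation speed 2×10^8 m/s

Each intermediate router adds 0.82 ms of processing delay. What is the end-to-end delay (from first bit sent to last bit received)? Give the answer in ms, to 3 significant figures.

66.6 ms

Transmission delays (L/R per hop): 0.0005, 0.000296296, 0.000172414 ms; sum = 0.00096871 ms.
Propagation delays (d/s per hop): 9.42857, 27.2021, 28.3 ms; sum = 64.9306 ms.
Processing at 2 router(s): 2 × 0.82 ms = 1.64 ms.
End-to-end = 66.6 ms.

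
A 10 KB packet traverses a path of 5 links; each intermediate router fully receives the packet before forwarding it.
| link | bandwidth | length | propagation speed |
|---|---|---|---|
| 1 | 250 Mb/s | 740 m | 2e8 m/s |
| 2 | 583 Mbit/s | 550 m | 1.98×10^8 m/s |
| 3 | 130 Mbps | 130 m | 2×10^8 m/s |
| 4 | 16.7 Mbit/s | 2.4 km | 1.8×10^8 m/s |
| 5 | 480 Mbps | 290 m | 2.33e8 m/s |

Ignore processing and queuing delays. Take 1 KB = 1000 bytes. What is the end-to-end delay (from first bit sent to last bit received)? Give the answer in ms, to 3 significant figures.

L = 80000 bits.
Transmission delays (L/R per hop): 0.32, 0.137221, 0.615385, 4.79042, 0.166667 ms; sum = 6.02969 ms.
Propagation delays (d/s per hop): 0.0037, 0.00277778, 0.00065, 0.0133333, 0.00124464 ms; sum = 0.0217057 ms.
End-to-end = 6.05 ms.

6.05 ms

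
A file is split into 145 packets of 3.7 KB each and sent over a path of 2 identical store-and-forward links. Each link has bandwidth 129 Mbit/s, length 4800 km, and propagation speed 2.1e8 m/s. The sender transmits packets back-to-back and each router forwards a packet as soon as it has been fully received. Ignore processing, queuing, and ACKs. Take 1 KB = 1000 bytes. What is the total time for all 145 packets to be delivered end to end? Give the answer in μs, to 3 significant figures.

79200 μs

Per-hop transmission t_tx = L/R = 29600/129000000 = 229.457 μs.
Per-hop propagation t_prop = 4800000/210000000 = 22857.1 μs.
Pipeline fill: first packet needs 2·t_tx to clear all hops; remaining 144 packets each add one t_tx.
Total = (2+145-1)·t_tx + 2·t_prop = 146·229.457 + 2·22857.1 = 79200 μs.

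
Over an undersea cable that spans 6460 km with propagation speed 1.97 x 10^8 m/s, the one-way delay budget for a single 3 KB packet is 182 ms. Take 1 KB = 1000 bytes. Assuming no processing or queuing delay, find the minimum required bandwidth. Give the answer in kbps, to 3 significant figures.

161 kbps

L = 24000 bits.
Propagation delay = 6460000 / 197000000 = 32.7919 ms.
Transmission budget = 182 − 32.7919 = 149.208 ms.
R ≥ L / t_tx = 24000 bits / 0.149208 s = 161 kbps.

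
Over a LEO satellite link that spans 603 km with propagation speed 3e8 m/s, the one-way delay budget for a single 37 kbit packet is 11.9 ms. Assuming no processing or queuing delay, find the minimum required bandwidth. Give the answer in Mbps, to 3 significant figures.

Propagation delay = 603000 / 300000000 = 2.01 ms.
Transmission budget = 11.9 − 2.01 = 9.89 ms.
R ≥ L / t_tx = 37000 bits / 0.00989 s = 3.74 Mbps.

3.74 Mbps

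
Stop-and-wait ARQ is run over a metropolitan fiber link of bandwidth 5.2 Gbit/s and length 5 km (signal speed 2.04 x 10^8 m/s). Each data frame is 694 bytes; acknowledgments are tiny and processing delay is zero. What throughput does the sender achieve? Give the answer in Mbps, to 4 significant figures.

t_tx = L/R = 5552/5200000000 = 1.06769e-06 s.
t_prop = 5000/204000000 = 2.45098e-05 s; RTT = 4.90196e-05 s.
Cycle = t_tx + RTT = 5.00873e-05 s.
Throughput = L / cycle = 5552 / 5.00873e-05 = 110.8 Mbps.

110.8 Mbps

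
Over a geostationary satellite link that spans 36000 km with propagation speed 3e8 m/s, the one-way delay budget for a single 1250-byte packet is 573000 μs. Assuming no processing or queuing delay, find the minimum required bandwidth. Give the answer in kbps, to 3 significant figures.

22.1 kbps

L = 10000 bits.
Propagation delay = 36000000 / 300000000 = 120000 μs.
Transmission budget = 573000 − 120000 = 453000 μs.
R ≥ L / t_tx = 10000 bits / 0.453 s = 22.1 kbps.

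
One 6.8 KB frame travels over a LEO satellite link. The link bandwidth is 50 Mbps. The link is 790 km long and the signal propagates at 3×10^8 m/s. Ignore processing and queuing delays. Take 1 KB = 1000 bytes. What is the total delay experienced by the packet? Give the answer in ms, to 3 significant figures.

3.72 ms

L = 54400 bits.
Transmission delay = L/R = 54400 / 50000000 = 1.088 ms.
Propagation delay = d/s = 790000 m / 300000000 m/s = 2.63333 ms.
Total = 3.72 ms.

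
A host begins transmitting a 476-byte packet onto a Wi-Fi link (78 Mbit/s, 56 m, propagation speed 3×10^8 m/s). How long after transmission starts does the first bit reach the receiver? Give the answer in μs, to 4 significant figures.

0.1867 μs

First bit experiences only propagation delay: d/s = 56/300000000 = 0.1867 μs.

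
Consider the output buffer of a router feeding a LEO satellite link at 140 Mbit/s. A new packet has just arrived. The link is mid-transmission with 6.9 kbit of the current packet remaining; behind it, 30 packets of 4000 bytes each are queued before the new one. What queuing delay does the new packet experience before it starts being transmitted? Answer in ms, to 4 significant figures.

6.906 ms

Each queued packet: L/R = 32000/140000000 = 0.228571 ms.
30 queued → 6.85714 ms.
Plus remaining 6900 bits of current packet: 0.0492857 ms.
Queuing delay = 6.906 ms.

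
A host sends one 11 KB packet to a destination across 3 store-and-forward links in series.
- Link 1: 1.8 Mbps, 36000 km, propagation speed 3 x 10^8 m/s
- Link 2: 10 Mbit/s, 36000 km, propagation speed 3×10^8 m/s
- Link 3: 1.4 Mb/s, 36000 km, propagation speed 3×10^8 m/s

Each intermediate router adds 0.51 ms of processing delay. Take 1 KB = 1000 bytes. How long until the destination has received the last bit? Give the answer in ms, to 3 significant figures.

L = 88000 bits.
Transmission delays (L/R per hop): 48.8889, 8.8, 62.8571 ms; sum = 120.546 ms.
Propagation delays (d/s per hop): 120, 120, 120 ms; sum = 360 ms.
Processing at 2 router(s): 2 × 0.51 ms = 1.02 ms.
End-to-end = 482 ms.

482 ms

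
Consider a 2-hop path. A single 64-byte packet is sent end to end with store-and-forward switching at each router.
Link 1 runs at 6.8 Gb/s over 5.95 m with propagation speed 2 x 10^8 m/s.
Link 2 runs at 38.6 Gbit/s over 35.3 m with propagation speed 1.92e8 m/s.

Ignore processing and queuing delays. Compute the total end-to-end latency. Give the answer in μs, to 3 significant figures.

0.302 μs

L = 64 × 8 = 512 bits.
Transmission delays (L/R per hop): 0.0752941, 0.0132642 μs; sum = 0.0885584 μs.
Propagation delays (d/s per hop): 0.02975, 0.183854 μs; sum = 0.213604 μs.
End-to-end = 0.302 μs.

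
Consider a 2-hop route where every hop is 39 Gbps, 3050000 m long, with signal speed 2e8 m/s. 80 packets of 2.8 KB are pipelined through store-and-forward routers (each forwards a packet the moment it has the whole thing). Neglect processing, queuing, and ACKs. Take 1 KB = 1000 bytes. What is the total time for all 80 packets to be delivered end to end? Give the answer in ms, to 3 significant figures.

Per-hop transmission t_tx = L/R = 22400/39000000000 = 0.000574359 ms.
Per-hop propagation t_prop = 3050000/200000000 = 15.25 ms.
Pipeline fill: first packet needs 2·t_tx to clear all hops; remaining 79 packets each add one t_tx.
Total = (2+80-1)·t_tx + 2·t_prop = 81·0.000574359 + 2·15.25 = 30.5 ms.

30.5 ms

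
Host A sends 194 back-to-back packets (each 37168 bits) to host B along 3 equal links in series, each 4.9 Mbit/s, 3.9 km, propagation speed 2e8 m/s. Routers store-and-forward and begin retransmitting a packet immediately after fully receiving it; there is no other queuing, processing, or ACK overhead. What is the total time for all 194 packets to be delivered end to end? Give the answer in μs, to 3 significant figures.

Per-hop transmission t_tx = L/R = 37168/4900000 = 7585.31 μs.
Per-hop propagation t_prop = 3900/200000000 = 19.5 μs.
Pipeline fill: first packet needs 3·t_tx to clear all hops; remaining 193 packets each add one t_tx.
Total = (3+194-1)·t_tx + 3·t_prop = 196·7585.31 + 3·19.5 = 1490000 μs.

1490000 μs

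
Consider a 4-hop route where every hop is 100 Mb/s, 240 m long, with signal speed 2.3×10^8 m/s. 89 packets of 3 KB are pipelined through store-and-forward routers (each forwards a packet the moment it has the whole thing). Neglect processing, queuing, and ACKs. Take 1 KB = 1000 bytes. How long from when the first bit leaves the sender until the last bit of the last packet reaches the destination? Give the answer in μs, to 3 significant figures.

22100 μs

Per-hop transmission t_tx = L/R = 24000/100000000 = 240 μs.
Per-hop propagation t_prop = 240/2.3e+08 = 1.04348 μs.
Pipeline fill: first packet needs 4·t_tx to clear all hops; remaining 88 packets each add one t_tx.
Total = (4+89-1)·t_tx + 4·t_prop = 92·240 + 4·1.04348 = 22100 μs.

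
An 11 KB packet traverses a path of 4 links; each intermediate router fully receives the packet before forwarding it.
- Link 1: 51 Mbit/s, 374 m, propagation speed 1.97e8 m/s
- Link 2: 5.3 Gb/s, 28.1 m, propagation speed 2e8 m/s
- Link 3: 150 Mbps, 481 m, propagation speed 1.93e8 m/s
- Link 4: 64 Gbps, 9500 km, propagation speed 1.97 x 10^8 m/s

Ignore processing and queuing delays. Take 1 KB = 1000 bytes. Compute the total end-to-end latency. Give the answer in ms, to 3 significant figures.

50.6 ms

L = 88000 bits.
Transmission delays (L/R per hop): 1.72549, 0.0166038, 0.586667, 0.001375 ms; sum = 2.33014 ms.
Propagation delays (d/s per hop): 0.00189848, 0.0001405, 0.00249223, 48.2234 ms; sum = 48.2279 ms.
End-to-end = 50.6 ms.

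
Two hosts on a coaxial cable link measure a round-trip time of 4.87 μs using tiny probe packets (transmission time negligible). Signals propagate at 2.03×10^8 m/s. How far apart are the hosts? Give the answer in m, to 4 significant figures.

494.3 m

One-way propagation = RTT/2 = 2.435 μs.
d = s × t = 2.03e+08 × 2.435e-06 = 494.3 m.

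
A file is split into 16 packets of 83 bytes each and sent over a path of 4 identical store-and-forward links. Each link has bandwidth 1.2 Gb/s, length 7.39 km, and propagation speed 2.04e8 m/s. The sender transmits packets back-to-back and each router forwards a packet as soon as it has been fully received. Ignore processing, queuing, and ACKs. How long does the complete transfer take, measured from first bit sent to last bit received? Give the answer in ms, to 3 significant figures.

Per-hop transmission t_tx = L/R = 664/1200000000 = 0.000553333 ms.
Per-hop propagation t_prop = 7390/204000000 = 0.0362255 ms.
Pipeline fill: first packet needs 4·t_tx to clear all hops; remaining 15 packets each add one t_tx.
Total = (4+16-1)·t_tx + 4·t_prop = 19·0.000553333 + 4·0.0362255 = 0.155 ms.

0.155 ms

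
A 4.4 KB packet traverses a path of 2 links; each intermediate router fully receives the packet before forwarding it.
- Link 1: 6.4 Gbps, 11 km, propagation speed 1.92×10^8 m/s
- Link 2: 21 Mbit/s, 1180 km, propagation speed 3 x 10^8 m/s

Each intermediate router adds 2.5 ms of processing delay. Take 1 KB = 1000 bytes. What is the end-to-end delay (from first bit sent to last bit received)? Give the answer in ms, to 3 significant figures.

L = 35200 bits.
Transmission delays (L/R per hop): 0.0055, 1.67619 ms; sum = 1.68169 ms.
Propagation delays (d/s per hop): 0.0572917, 3.93333 ms; sum = 3.99063 ms.
Processing at 1 router(s): 1 × 2.5 ms = 2.5 ms.
End-to-end = 8.17 ms.

8.17 ms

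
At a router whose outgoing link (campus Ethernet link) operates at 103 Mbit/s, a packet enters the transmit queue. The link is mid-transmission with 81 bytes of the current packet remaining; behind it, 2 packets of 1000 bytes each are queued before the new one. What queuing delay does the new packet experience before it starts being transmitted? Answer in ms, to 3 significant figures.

0.162 ms

Each queued packet: L/R = 8000/103000000 = 0.0776699 ms.
2 queued → 0.15534 ms.
Plus remaining 648 bits of current packet: 0.00629126 ms.
Queuing delay = 0.162 ms.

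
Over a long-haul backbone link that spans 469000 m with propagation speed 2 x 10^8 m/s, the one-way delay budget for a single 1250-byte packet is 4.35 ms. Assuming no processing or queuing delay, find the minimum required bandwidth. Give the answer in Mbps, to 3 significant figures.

4.99 Mbps

L = 10000 bits.
Propagation delay = 469000 / 200000000 = 2.345 ms.
Transmission budget = 4.35 − 2.345 = 2.005 ms.
R ≥ L / t_tx = 10000 bits / 0.002005 s = 4.99 Mbps.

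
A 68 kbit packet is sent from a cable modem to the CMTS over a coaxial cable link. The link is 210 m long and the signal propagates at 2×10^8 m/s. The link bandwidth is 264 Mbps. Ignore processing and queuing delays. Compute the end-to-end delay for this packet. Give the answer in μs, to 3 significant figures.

L = 68000 bits.
Transmission delay = L/R = 68000 / 264000000 = 257.576 μs.
Propagation delay = d/s = 210 m / 200000000 m/s = 1.05 μs.
Total = 259 μs.

259 μs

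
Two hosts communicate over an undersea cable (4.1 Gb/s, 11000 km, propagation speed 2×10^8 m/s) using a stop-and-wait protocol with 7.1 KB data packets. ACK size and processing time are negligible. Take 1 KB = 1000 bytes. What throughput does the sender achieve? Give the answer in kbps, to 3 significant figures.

t_tx = L/R = 56800/4.1e+09 = 1.38537e-05 s.
t_prop = 11000000/200000000 = 0.055 s; RTT = 0.11 s.
Cycle = t_tx + RTT = 0.110014 s.
Throughput = L / cycle = 56800 / 0.110014 = 516 kbps.

516 kbps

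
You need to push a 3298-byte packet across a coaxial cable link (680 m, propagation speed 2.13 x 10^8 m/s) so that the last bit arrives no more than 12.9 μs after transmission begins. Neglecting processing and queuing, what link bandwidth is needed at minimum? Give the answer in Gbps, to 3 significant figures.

L = 26384 bits.
Propagation delay = 680 / 213000000 = 3.19249 μs.
Transmission budget = 12.9 − 3.19249 = 9.70751 μs.
R ≥ L / t_tx = 26384 bits / 9.70751e-06 s = 2.72 Gbps.

2.72 Gbps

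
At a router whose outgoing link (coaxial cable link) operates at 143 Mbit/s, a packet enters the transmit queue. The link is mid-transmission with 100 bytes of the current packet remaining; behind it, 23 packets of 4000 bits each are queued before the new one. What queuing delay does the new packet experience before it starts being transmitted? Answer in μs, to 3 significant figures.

Each queued packet: L/R = 4000/143000000 = 27.972 μs.
23 queued → 643.357 μs.
Plus remaining 800 bits of current packet: 5.59441 μs.
Queuing delay = 649 μs.

649 μs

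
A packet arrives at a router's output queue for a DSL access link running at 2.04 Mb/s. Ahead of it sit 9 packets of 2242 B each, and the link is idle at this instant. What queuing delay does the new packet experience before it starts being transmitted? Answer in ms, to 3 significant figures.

79.1 ms

Each queued packet: L/R = 17936/2040000 = 8.79216 ms.
9 queued → 79.1294 ms.
Queuing delay = 79.1 ms.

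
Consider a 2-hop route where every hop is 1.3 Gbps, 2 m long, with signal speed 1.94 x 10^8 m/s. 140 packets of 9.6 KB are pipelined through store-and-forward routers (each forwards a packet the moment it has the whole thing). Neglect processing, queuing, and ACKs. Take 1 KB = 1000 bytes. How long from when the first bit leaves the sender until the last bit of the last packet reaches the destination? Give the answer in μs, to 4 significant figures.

Per-hop transmission t_tx = L/R = 76800/1300000000 = 59.0769 μs.
Per-hop propagation t_prop = 2/194000000 = 0.0103093 μs.
Pipeline fill: first packet needs 2·t_tx to clear all hops; remaining 139 packets each add one t_tx.
Total = (2+140-1)·t_tx + 2·t_prop = 141·59.0769 + 2·0.0103093 = 8330 μs.

8330 μs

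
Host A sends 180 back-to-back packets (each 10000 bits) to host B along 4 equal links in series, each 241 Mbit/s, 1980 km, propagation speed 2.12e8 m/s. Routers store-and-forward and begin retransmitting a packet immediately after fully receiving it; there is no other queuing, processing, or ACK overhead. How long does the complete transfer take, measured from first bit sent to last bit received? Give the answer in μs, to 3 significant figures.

45000 μs

Per-hop transmission t_tx = L/R = 10000/241000000 = 41.4938 μs.
Per-hop propagation t_prop = 1980000/212000000 = 9339.62 μs.
Pipeline fill: first packet needs 4·t_tx to clear all hops; remaining 179 packets each add one t_tx.
Total = (4+180-1)·t_tx + 4·t_prop = 183·41.4938 + 4·9339.62 = 45000 μs.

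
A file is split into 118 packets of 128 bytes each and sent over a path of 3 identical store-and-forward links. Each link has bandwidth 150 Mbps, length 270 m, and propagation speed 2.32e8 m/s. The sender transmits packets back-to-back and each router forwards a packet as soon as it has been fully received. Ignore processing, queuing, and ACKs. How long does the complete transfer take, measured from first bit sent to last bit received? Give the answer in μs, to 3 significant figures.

823 μs

Per-hop transmission t_tx = L/R = 1024/150000000 = 6.82667 μs.
Per-hop propagation t_prop = 270/2.32e+08 = 1.16379 μs.
Pipeline fill: first packet needs 3·t_tx to clear all hops; remaining 117 packets each add one t_tx.
Total = (3+118-1)·t_tx + 3·t_prop = 120·6.82667 + 3·1.16379 = 823 μs.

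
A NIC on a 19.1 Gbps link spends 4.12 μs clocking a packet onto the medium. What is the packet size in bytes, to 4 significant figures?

9837 bytes

L = R × t_tx = 19100000000 b/s × 4.12e-06 s = 78692 bits.
In bytes: 78692 / 8 = 9837 bytes.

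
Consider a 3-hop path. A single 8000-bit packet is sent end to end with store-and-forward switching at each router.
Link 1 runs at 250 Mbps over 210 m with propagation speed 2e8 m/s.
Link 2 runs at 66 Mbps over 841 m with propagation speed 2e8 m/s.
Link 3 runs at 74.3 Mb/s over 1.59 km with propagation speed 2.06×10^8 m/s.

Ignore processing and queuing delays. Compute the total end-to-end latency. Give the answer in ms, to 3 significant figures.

Transmission delays (L/R per hop): 0.032, 0.121212, 0.107672 ms; sum = 0.260884 ms.
Propagation delays (d/s per hop): 0.00105, 0.004205, 0.00771845 ms; sum = 0.0129734 ms.
End-to-end = 0.274 ms.

0.274 ms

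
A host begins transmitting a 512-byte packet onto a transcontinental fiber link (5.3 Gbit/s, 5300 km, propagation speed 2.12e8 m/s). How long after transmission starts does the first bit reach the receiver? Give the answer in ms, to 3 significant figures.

First bit experiences only propagation delay: d/s = 5300000/212000000 = 25.0 ms.

25.0 ms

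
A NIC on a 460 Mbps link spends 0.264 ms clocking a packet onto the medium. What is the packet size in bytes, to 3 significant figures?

15200 bytes

L = R × t_tx = 460000000 b/s × 0.000264 s = 121440 bits.
In bytes: 121440 / 8 = 15200 bytes.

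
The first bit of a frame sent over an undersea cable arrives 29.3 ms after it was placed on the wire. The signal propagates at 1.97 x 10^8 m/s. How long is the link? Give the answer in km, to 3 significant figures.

5770 km

d = s × t_prop = 197000000 × 0.0293 = 5770 km.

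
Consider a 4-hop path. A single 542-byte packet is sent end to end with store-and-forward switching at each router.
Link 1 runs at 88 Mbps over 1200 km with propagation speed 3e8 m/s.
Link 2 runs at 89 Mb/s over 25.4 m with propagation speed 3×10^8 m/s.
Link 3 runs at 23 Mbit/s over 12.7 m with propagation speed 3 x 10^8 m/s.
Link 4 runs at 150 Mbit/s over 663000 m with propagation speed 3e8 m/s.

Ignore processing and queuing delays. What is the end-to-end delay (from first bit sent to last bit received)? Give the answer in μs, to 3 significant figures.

L = 542 × 8 = 4336 bits.
Transmission delays (L/R per hop): 49.2727, 48.7191, 188.522, 28.9067 μs; sum = 315.42 μs.
Propagation delays (d/s per hop): 4000, 0.0846667, 0.0423333, 2210 μs; sum = 6210.13 μs.
End-to-end = 6530 μs.

6530 μs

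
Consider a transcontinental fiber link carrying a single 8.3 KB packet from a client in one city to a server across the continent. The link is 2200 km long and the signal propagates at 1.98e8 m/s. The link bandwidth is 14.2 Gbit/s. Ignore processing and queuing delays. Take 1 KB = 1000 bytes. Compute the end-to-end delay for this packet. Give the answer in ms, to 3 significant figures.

L = 66400 bits.
Transmission delay = L/R = 66400 / 14200000000 = 0.00467606 ms.
Propagation delay = d/s = 2200000 m / 198000000 m/s = 11.1111 ms.
Total = 11.1 ms.

11.1 ms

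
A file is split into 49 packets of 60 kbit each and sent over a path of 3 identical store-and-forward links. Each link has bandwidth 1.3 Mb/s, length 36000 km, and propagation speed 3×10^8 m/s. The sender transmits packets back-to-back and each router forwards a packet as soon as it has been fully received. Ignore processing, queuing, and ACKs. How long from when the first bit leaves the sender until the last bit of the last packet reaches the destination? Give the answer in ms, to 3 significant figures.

Per-hop transmission t_tx = L/R = 60000/1300000 = 46.1538 ms.
Per-hop propagation t_prop = 36000000/300000000 = 120 ms.
Pipeline fill: first packet needs 3·t_tx to clear all hops; remaining 48 packets each add one t_tx.
Total = (3+49-1)·t_tx + 3·t_prop = 51·46.1538 + 3·120 = 2710 ms.

2710 ms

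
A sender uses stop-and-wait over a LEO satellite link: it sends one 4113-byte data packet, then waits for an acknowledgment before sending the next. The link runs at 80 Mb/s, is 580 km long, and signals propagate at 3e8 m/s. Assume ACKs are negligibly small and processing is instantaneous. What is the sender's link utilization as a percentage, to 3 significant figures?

t_tx = L/R = 32904/80000000 = 0.0004113 s.
t_prop = 580000/300000000 = 0.00193333 s; RTT = 0.00386667 s.
Cycle = t_tx + RTT = 0.00427797 s.
Utilization = t_tx / cycle = 0.0004113/0.00427797 = 9.61 %.

9.61 %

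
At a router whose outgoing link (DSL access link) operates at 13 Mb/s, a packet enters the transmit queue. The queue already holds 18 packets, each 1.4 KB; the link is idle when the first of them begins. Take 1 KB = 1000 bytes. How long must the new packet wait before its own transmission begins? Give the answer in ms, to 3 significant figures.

Each queued packet: L/R = 11200/13000000 = 0.861538 ms.
18 queued → 15.5077 ms.
Queuing delay = 15.5 ms.

15.5 ms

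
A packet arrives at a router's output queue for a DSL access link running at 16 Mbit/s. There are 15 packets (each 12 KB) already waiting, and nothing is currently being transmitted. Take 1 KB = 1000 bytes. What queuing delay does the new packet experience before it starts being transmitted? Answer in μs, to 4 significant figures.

90000 μs

Each queued packet: L/R = 96000/16000000 = 6000 μs.
15 queued → 90000 μs.
Queuing delay = 90000 μs.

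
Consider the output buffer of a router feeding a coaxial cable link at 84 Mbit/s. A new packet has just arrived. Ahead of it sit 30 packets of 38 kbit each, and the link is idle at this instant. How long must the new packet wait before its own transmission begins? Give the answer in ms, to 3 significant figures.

Each queued packet: L/R = 38000/84000000 = 0.452381 ms.
30 queued → 13.5714 ms.
Queuing delay = 13.6 ms.

13.6 ms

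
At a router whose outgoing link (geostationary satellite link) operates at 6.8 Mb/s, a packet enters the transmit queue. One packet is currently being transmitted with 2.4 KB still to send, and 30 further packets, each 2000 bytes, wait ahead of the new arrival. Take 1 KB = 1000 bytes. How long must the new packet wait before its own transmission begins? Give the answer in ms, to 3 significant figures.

73.4 ms

Each queued packet: L/R = 16000/6800000 = 2.35294 ms.
30 queued → 70.5882 ms.
Plus remaining 19200 bits of current packet: 2.82353 ms.
Queuing delay = 73.4 ms.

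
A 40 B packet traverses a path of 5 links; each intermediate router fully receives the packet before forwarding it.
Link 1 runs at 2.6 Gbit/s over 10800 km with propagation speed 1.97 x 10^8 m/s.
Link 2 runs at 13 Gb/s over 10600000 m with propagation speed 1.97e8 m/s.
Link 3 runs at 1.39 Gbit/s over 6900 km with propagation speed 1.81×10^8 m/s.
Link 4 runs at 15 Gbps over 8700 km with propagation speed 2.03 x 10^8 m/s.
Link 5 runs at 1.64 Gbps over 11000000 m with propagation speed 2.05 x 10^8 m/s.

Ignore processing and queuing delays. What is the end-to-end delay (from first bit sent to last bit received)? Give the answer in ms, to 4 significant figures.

243.3 ms

L = 40 × 8 = 320 bits.
Transmission delays (L/R per hop): 0.000123077, 2.46154e-05, 0.000230216, 2.13333e-05, 0.000195122 ms; sum = 0.000594363 ms.
Propagation delays (d/s per hop): 54.8223, 53.8071, 38.1215, 42.8571, 53.6585 ms; sum = 243.267 ms.
End-to-end = 243.3 ms.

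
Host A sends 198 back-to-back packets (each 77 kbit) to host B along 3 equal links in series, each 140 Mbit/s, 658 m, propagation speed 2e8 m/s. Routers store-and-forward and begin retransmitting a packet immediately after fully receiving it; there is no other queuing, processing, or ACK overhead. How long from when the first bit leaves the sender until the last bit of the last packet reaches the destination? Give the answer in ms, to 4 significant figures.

110.0 ms

Per-hop transmission t_tx = L/R = 77000/140000000 = 0.55 ms.
Per-hop propagation t_prop = 658/200000000 = 0.00329 ms.
Pipeline fill: first packet needs 3·t_tx to clear all hops; remaining 197 packets each add one t_tx.
Total = (3+198-1)·t_tx + 3·t_prop = 200·0.55 + 3·0.00329 = 110.0 ms.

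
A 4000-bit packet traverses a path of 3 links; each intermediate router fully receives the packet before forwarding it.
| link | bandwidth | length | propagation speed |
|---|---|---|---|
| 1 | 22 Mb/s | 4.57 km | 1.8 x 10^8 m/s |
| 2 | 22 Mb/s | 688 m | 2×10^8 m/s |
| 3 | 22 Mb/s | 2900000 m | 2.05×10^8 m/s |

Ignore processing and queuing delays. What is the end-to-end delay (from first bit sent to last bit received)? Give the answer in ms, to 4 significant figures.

Transmission delay per hop = L/R = 4000/22000000 = 0.181818 ms; 3 hops → 0.545455 ms.
Propagation delays (d/s per hop): 0.0253889, 0.00344, 14.1463 ms; sum = 14.1752 ms.
End-to-end = 14.72 ms.

14.72 ms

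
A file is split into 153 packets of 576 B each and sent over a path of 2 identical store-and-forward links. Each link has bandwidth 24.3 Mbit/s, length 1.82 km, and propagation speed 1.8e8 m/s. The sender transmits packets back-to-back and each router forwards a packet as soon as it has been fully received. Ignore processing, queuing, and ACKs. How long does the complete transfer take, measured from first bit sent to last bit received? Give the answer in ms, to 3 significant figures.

Per-hop transmission t_tx = L/R = 4608/24300000 = 0.18963 ms.
Per-hop propagation t_prop = 1820/180000000 = 0.0101111 ms.
Pipeline fill: first packet needs 2·t_tx to clear all hops; remaining 152 packets each add one t_tx.
Total = (2+153-1)·t_tx + 2·t_prop = 154·0.18963 + 2·0.0101111 = 29.2 ms.

29.2 ms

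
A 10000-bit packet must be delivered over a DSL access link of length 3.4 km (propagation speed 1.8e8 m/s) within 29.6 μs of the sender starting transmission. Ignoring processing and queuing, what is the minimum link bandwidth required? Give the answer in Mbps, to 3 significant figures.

934 Mbps

Propagation delay = 3400 / 180000000 = 18.8889 μs.
Transmission budget = 29.6 − 18.8889 = 10.7111 μs.
R ≥ L / t_tx = 10000 bits / 1.07111e-05 s = 934 Mbps.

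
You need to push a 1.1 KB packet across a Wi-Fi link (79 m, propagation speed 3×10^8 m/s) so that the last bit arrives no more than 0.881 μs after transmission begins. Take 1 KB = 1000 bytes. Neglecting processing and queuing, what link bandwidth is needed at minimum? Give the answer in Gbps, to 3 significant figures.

14.2 Gbps

L = 8800 bits.
Propagation delay = 79 / 300000000 = 0.263333 μs.
Transmission budget = 0.881 − 0.263333 = 0.617667 μs.
R ≥ L / t_tx = 8800 bits / 6.17667e-07 s = 14.2 Gbps.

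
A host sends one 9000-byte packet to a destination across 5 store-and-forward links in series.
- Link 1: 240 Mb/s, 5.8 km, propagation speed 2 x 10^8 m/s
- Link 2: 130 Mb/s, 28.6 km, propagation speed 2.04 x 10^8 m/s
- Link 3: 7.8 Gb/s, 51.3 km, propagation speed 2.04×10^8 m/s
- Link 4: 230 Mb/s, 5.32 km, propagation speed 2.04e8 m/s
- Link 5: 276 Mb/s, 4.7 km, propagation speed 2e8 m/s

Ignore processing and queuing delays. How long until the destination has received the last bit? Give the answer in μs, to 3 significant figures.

1910 μs

L = 9000 × 8 = 72000 bits.
Transmission delays (L/R per hop): 300, 553.846, 9.23077, 313.043, 260.87 μs; sum = 1436.99 μs.
Propagation delays (d/s per hop): 29, 140.196, 251.471, 26.0784, 23.5 μs; sum = 470.245 μs.
End-to-end = 1910 μs.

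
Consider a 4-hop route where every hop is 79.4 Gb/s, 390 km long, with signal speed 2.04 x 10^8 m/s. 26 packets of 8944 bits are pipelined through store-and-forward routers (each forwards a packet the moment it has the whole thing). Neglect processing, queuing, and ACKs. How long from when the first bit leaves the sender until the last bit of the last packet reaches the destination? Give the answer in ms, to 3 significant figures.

7.65 ms

Per-hop transmission t_tx = L/R = 8944/79400000000 = 0.000112645 ms.
Per-hop propagation t_prop = 390000/204000000 = 1.91176 ms.
Pipeline fill: first packet needs 4·t_tx to clear all hops; remaining 25 packets each add one t_tx.
Total = (4+26-1)·t_tx + 4·t_prop = 29·0.000112645 + 4·1.91176 = 7.65 ms.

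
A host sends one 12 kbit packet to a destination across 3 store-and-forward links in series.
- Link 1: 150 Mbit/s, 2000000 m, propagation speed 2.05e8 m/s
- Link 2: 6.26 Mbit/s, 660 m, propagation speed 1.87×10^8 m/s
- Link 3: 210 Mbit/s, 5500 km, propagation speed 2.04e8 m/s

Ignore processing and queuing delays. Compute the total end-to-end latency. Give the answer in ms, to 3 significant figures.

L = 12000 bits.
Transmission delays (L/R per hop): 0.08, 1.91693, 0.0571429 ms; sum = 2.05408 ms.
Propagation delays (d/s per hop): 9.7561, 0.00352941, 26.9608 ms; sum = 36.7204 ms.
End-to-end = 38.8 ms.

38.8 ms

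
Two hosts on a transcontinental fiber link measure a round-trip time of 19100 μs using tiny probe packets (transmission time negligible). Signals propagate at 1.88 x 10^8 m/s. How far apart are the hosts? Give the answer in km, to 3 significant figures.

1800 km

One-way propagation = RTT/2 = 9550 μs.
d = s × t = 188000000 × 0.00955 = 1800 km.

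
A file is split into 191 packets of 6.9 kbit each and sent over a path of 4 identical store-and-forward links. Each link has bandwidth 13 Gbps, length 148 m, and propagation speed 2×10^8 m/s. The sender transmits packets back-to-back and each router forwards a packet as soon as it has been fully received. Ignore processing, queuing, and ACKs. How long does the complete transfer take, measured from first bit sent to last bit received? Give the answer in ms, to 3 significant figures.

0.106 ms

Per-hop transmission t_tx = L/R = 6900/13000000000 = 0.000530769 ms.
Per-hop propagation t_prop = 148/200000000 = 0.00074 ms.
Pipeline fill: first packet needs 4·t_tx to clear all hops; remaining 190 packets each add one t_tx.
Total = (4+191-1)·t_tx + 4·t_prop = 194·0.000530769 + 4·0.00074 = 0.106 ms.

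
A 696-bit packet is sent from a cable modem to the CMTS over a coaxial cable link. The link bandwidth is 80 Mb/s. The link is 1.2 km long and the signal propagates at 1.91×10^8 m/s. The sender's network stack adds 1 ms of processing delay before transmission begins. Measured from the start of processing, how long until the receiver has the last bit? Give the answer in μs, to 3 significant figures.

Transmission delay = L/R = 696 / 80000000 = 8.7 μs.
Propagation delay = d/s = 1200 m / 191000000 m/s = 6.28272 μs.
Plus processing delay 1 ms = 1000 μs.
Total = 1010 μs.

1010 μs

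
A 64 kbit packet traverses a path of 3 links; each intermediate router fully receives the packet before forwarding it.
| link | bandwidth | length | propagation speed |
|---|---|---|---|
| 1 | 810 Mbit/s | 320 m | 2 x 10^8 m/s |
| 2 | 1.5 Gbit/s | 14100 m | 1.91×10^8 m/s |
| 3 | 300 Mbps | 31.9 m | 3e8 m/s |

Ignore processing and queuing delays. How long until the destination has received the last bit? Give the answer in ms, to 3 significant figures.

0.411 ms

L = 64000 bits.
Transmission delays (L/R per hop): 0.0790123, 0.0426667, 0.213333 ms; sum = 0.335012 ms.
Propagation delays (d/s per hop): 0.0016, 0.073822, 0.000106333 ms; sum = 0.0755283 ms.
End-to-end = 0.411 ms.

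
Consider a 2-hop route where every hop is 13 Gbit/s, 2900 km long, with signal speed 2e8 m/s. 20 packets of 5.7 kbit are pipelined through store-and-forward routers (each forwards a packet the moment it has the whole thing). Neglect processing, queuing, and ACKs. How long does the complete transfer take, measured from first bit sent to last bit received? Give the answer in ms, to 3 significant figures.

29.0 ms

Per-hop transmission t_tx = L/R = 5700/13000000000 = 0.000438462 ms.
Per-hop propagation t_prop = 2900000/200000000 = 14.5 ms.
Pipeline fill: first packet needs 2·t_tx to clear all hops; remaining 19 packets each add one t_tx.
Total = (2+20-1)·t_tx + 2·t_prop = 21·0.000438462 + 2·14.5 = 29.0 ms.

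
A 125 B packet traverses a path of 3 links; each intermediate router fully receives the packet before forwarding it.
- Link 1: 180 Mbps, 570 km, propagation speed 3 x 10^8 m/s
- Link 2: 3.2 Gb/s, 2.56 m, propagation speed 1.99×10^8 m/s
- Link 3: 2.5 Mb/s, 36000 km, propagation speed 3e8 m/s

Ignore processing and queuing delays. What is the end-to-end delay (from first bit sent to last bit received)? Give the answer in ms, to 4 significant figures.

122.3 ms

L = 125 × 8 = 1000 bits.
Transmission delays (L/R per hop): 0.00555556, 0.0003125, 0.4 ms; sum = 0.405868 ms.
Propagation delays (d/s per hop): 1.9, 1.28643e-05, 120 ms; sum = 121.9 ms.
End-to-end = 122.3 ms.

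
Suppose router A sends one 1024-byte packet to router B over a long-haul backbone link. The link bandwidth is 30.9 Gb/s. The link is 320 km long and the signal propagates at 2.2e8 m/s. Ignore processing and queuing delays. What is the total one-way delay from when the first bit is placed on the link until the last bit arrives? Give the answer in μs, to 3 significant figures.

L = 1024 × 8 = 8192 bits.
Transmission delay = L/R = 8192 / 30900000000 = 0.265113 μs.
Propagation delay = d/s = 320000 m / 2.2e+08 m/s = 1454.55 μs.
Total = 1450 μs.

1450 μs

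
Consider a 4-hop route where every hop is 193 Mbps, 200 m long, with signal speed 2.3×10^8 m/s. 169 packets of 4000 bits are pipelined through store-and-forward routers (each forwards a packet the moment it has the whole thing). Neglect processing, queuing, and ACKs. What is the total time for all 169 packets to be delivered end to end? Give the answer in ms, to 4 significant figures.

3.568 ms

Per-hop transmission t_tx = L/R = 4000/193000000 = 0.0207254 ms.
Per-hop propagation t_prop = 200/2.3e+08 = 0.000869565 ms.
Pipeline fill: first packet needs 4·t_tx to clear all hops; remaining 168 packets each add one t_tx.
Total = (4+169-1)·t_tx + 4·t_prop = 172·0.0207254 + 4·0.000869565 = 3.568 ms.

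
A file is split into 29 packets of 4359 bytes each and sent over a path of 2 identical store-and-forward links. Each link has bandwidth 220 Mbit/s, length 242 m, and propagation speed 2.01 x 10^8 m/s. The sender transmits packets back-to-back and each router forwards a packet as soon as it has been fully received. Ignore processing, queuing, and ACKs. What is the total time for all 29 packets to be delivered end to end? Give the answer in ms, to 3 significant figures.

4.76 ms

Per-hop transmission t_tx = L/R = 34872/220000000 = 0.158509 ms.
Per-hop propagation t_prop = 242/2.01e+08 = 0.00120398 ms.
Pipeline fill: first packet needs 2·t_tx to clear all hops; remaining 28 packets each add one t_tx.
Total = (2+29-1)·t_tx + 2·t_prop = 30·0.158509 + 2·0.00120398 = 4.76 ms.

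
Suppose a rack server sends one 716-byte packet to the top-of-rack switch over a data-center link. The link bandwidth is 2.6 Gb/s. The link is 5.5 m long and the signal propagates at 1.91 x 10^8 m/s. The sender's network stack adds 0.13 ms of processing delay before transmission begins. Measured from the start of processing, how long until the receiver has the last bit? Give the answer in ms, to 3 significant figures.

L = 716 × 8 = 5728 bits.
Transmission delay = L/R = 5728 / 2600000000 = 0.00220308 ms.
Propagation delay = d/s = 5.5 m / 191000000 m/s = 2.87958e-05 ms.
Plus processing delay 0.13 ms = 0.13 ms.
Total = 0.132 ms.

0.132 ms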